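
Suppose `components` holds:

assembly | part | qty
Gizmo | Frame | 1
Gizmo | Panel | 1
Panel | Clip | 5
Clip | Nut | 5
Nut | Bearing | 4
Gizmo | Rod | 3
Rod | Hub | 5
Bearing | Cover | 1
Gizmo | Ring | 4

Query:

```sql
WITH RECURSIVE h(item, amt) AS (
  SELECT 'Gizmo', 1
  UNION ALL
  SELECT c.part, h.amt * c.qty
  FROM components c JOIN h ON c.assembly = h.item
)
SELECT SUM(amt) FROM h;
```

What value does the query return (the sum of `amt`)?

255

Base: (Gizmo, amt=1).
Iteration 1: components of {Gizmo} -> Frame = 1*1 = 1, Panel = 1*1 = 1, Ring = 1*4 = 4, Rod = 1*3 = 3.
Iteration 2: components of {Frame,Panel,Ring,Rod} -> Clip = 1*5 = 5, Hub = 3*5 = 15.
Iteration 3: components of {Clip,Hub} -> Nut = 5*5 = 25.
Iteration 4: components of {Nut} -> Bearing = 25*4 = 100.
Iteration 5: components of {Bearing} -> Cover = 100*1 = 100.
Iteration 6: no further components; recursion stops.
SUM(amt) = 1 + 1 + 1 + 3 + 4 + 5 + 15 + 25 + 100 + 100 = 255.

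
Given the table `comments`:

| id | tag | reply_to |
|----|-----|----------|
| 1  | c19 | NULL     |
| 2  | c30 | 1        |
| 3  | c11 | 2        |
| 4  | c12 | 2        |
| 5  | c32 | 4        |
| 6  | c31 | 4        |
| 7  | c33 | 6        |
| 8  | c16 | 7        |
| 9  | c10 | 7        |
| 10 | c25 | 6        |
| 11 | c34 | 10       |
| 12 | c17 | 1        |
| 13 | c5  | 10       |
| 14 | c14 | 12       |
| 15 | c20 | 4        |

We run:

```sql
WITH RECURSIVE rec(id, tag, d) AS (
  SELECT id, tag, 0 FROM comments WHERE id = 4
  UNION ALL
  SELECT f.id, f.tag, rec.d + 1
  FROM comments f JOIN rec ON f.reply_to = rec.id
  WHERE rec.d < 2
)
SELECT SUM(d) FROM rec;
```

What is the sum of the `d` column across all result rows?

Base: id=4 (c12) at d 0.
Iteration 1: rows with reply_to in {4} -> c32 (id 5, d 1), c31 (id 6, d 1), c20 (id 15, d 1).
Iteration 2: rows with reply_to in {5,6,15} -> c33 (id 7, d 2), c25 (id 10, d 2).
Iteration 3: d < 2 fails for all current rows; recursion stops.
SUM(d) = 0 + 1 + 1 + 1 + 2 + 2 = 7.

7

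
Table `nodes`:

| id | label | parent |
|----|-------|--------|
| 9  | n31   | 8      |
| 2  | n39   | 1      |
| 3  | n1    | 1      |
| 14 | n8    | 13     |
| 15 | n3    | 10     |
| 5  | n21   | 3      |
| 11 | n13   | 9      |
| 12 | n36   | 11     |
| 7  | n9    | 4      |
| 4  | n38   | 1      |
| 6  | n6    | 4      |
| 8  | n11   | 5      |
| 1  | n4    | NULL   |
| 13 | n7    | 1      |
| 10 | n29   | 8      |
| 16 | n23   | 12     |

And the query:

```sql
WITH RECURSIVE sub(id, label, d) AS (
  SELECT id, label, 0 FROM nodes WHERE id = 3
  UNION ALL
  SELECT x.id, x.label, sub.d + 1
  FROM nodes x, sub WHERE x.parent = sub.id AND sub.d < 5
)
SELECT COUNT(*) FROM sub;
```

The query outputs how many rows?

8

Base: id=3 (n1) at d 0.
Iteration 1: rows with parent in {3} -> n21 (id 5, d 1).
Iteration 2: rows with parent in {5} -> n11 (id 8, d 2).
Iteration 3: rows with parent in {8} -> n31 (id 9, d 3), n29 (id 10, d 3).
Iteration 4: rows with parent in {9,10} -> n13 (id 11, d 4), n3 (id 15, d 4).
Iteration 5: rows with parent in {11,15} -> n36 (id 12, d 5).
Iteration 6: d < 5 fails for all current rows; recursion stops.
Total rows emitted: 8.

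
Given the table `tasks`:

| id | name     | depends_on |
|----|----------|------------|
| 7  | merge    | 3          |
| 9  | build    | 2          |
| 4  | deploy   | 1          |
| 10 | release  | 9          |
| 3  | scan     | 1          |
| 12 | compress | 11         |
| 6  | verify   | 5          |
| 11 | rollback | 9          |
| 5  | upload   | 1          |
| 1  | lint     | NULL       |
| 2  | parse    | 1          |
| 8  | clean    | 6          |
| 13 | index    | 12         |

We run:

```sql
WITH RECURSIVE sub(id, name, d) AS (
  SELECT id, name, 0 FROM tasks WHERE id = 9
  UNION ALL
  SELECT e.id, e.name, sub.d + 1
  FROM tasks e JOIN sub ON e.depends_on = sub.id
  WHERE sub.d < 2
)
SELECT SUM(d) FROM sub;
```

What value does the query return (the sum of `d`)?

Base: id=9 (build) at d 0.
Iteration 1: rows with depends_on in {9} -> release (id 10, d 1), rollback (id 11, d 1).
Iteration 2: rows with depends_on in {10,11} -> compress (id 12, d 2).
Iteration 3: d < 2 fails for all current rows; recursion stops.
SUM(d) = 0 + 1 + 1 + 2 = 4.

4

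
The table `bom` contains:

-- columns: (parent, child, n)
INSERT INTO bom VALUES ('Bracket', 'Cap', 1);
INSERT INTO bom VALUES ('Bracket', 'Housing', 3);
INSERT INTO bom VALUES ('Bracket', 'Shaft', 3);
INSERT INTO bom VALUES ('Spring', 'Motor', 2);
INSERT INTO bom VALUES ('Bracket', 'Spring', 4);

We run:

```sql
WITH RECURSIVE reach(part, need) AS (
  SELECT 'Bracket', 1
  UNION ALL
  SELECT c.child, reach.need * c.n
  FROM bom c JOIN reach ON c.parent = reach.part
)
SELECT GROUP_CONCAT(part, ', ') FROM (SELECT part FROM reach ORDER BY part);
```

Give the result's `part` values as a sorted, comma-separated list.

Bracket, Cap, Housing, Motor, Shaft, Spring

Base: (Bracket, need=1).
Iteration 1: components of {Bracket} -> Cap = 1*1 = 1, Housing = 1*3 = 3, Shaft = 1*3 = 3, Spring = 1*4 = 4.
Iteration 2: components of {Cap,Housing,Shaft,Spring} -> Motor = 4*2 = 8.
Iteration 3: no further components; recursion stops.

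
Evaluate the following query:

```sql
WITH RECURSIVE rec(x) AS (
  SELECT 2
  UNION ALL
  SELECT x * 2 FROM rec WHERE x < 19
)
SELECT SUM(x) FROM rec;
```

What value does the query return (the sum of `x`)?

62

Base: x=2.
Iteration 1: 2 < 19 holds -> x = 2 * 2 = 4.
Iteration 2: 4 < 19 holds -> x = 4 * 2 = 8.
Iteration 3: 8 < 19 holds -> x = 8 * 2 = 16.
Iteration 4: 16 < 19 holds -> x = 16 * 2 = 32.
Iteration 5: 32 < 19 fails; recursion stops.
SUM(x) = 2 + 4 + 8 + 16 + 32 = 62.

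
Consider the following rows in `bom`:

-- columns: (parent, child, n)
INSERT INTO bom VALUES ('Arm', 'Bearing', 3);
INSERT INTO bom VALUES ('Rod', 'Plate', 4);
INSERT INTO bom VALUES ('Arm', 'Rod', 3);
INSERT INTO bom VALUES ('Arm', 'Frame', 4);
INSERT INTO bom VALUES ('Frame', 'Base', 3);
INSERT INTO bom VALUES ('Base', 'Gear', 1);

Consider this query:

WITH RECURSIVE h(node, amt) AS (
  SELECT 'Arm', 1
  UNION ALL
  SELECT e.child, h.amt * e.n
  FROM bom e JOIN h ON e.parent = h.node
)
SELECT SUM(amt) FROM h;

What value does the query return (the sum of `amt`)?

Base: (Arm, amt=1).
Iteration 1: components of {Arm} -> Bearing = 1*3 = 3, Frame = 1*4 = 4, Rod = 1*3 = 3.
Iteration 2: components of {Bearing,Frame,Rod} -> Base = 4*3 = 12, Plate = 3*4 = 12.
Iteration 3: components of {Base,Plate} -> Gear = 12*1 = 12.
Iteration 4: no further components; recursion stops.
SUM(amt) = 1 + 4 + 3 + 3 + 12 + 12 + 12 = 47.

47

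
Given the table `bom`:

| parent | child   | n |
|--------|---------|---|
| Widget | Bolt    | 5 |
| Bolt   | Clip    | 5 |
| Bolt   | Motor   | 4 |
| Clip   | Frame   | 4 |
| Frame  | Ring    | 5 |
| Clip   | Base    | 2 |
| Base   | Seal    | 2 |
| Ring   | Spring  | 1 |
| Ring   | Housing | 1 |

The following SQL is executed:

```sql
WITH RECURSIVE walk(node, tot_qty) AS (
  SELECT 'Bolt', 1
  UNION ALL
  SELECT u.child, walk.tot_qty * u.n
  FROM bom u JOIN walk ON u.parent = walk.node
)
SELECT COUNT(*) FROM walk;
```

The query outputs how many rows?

9

Base: (Bolt, tot_qty=1).
Iteration 1: components of {Bolt} -> Clip = 1*5 = 5, Motor = 1*4 = 4.
Iteration 2: components of {Clip,Motor} -> Base = 5*2 = 10, Frame = 5*4 = 20.
Iteration 3: components of {Base,Frame} -> Ring = 20*5 = 100, Seal = 10*2 = 20.
Iteration 4: components of {Ring,Seal} -> Housing = 100*1 = 100, Spring = 100*1 = 100.
Iteration 5: no further components; recursion stops.
Total rows emitted: 9.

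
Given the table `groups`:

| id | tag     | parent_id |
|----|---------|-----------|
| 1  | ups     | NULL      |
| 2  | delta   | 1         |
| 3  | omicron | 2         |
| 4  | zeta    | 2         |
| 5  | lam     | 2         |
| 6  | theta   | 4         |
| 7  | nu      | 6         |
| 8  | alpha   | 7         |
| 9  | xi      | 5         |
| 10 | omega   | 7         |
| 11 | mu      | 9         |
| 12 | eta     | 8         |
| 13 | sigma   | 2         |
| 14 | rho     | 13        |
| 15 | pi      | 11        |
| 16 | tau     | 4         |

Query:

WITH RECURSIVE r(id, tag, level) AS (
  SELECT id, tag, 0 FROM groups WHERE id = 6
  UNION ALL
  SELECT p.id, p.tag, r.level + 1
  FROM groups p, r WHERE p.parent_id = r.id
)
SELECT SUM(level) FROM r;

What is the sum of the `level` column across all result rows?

8

Base: id=6 (theta) at level 0.
Iteration 1: rows with parent_id in {6} -> nu (id 7, level 1).
Iteration 2: rows with parent_id in {7} -> alpha (id 8, level 2), omega (id 10, level 2).
Iteration 3: rows with parent_id in {8,10} -> eta (id 12, level 3).
Iteration 4: no rows with parent_id in {12}; recursion stops.
SUM(level) = 0 + 1 + 2 + 2 + 3 = 8.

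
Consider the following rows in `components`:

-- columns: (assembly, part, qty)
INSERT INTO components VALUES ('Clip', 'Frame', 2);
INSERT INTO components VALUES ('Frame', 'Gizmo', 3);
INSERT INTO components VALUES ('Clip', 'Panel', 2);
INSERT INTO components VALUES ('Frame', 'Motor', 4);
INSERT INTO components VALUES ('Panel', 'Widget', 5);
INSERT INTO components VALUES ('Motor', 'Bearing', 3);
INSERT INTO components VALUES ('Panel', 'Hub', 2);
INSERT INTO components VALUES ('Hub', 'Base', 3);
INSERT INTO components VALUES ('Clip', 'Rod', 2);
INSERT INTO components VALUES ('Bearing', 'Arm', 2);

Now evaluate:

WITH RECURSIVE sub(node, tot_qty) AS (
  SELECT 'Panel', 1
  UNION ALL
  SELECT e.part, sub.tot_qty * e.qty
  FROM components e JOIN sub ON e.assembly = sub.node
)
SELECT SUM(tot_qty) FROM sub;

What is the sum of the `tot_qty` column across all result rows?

Base: (Panel, tot_qty=1).
Iteration 1: components of {Panel} -> Hub = 1*2 = 2, Widget = 1*5 = 5.
Iteration 2: components of {Hub,Widget} -> Base = 2*3 = 6.
Iteration 3: no further components; recursion stops.
SUM(tot_qty) = 1 + 5 + 2 + 6 = 14.

14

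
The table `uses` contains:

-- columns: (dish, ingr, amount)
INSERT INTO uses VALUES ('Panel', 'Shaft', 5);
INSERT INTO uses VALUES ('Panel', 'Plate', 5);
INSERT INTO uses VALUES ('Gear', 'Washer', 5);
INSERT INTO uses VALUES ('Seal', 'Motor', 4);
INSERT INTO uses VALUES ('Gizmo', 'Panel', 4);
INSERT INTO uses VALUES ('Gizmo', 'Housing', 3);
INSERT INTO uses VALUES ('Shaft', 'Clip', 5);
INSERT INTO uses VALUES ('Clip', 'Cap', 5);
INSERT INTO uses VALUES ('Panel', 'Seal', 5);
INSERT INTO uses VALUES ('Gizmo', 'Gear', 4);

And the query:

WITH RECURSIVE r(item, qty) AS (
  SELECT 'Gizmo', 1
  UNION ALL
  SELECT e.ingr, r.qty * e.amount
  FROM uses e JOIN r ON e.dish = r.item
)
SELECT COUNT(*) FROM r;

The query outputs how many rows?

11

Base: (Gizmo, qty=1).
Iteration 1: components of {Gizmo} -> Gear = 1*4 = 4, Housing = 1*3 = 3, Panel = 1*4 = 4.
Iteration 2: components of {Gear,Housing,Panel} -> Plate = 4*5 = 20, Seal = 4*5 = 20, Shaft = 4*5 = 20, Washer = 4*5 = 20.
Iteration 3: components of {Plate,Seal,Shaft,Washer} -> Clip = 20*5 = 100, Motor = 20*4 = 80.
Iteration 4: components of {Clip,Motor} -> Cap = 100*5 = 500.
Iteration 5: no further components; recursion stops.
Total rows emitted: 11.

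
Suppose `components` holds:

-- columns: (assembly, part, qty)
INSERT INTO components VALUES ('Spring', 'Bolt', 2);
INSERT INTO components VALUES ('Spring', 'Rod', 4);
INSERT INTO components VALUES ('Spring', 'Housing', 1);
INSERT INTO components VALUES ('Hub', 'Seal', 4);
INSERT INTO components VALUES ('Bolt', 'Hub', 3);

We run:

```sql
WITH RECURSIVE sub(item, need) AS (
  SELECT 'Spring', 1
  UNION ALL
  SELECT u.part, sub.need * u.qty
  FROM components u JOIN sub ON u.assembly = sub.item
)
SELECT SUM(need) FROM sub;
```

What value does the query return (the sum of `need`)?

38

Base: (Spring, need=1).
Iteration 1: components of {Spring} -> Bolt = 1*2 = 2, Housing = 1*1 = 1, Rod = 1*4 = 4.
Iteration 2: components of {Bolt,Housing,Rod} -> Hub = 2*3 = 6.
Iteration 3: components of {Hub} -> Seal = 6*4 = 24.
Iteration 4: no further components; recursion stops.
SUM(need) = 1 + 4 + 2 + 1 + 6 + 24 = 38.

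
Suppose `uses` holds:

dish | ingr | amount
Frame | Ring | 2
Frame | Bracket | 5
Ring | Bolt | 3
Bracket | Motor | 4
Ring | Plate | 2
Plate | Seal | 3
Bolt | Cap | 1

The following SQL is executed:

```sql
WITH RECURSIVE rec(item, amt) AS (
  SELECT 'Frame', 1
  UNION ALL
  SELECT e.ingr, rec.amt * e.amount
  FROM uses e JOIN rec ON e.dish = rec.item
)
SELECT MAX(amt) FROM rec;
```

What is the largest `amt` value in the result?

20

Base: (Frame, amt=1).
Iteration 1: components of {Frame} -> Bracket = 1*5 = 5, Ring = 1*2 = 2.
Iteration 2: components of {Bracket,Ring} -> Bolt = 2*3 = 6, Motor = 5*4 = 20, Plate = 2*2 = 4.
Iteration 3: components of {Bolt,Motor,Plate} -> Cap = 6*1 = 6, Seal = 4*3 = 12.
Iteration 4: no further components; recursion stops.
amt values: 1, 2, 5, 6, 4, 20, 6, 12; the maximum is 20.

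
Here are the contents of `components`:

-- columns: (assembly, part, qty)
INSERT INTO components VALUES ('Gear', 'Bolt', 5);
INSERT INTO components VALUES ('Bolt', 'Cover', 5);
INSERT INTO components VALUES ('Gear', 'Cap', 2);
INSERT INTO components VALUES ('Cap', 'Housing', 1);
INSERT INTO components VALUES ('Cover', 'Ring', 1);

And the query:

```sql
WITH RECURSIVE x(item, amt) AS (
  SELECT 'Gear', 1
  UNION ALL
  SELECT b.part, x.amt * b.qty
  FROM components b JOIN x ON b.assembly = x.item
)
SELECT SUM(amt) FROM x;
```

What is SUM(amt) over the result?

60

Base: (Gear, amt=1).
Iteration 1: components of {Gear} -> Bolt = 1*5 = 5, Cap = 1*2 = 2.
Iteration 2: components of {Bolt,Cap} -> Cover = 5*5 = 25, Housing = 2*1 = 2.
Iteration 3: components of {Cover,Housing} -> Ring = 25*1 = 25.
Iteration 4: no further components; recursion stops.
SUM(amt) = 1 + 5 + 2 + 25 + 2 + 25 = 60.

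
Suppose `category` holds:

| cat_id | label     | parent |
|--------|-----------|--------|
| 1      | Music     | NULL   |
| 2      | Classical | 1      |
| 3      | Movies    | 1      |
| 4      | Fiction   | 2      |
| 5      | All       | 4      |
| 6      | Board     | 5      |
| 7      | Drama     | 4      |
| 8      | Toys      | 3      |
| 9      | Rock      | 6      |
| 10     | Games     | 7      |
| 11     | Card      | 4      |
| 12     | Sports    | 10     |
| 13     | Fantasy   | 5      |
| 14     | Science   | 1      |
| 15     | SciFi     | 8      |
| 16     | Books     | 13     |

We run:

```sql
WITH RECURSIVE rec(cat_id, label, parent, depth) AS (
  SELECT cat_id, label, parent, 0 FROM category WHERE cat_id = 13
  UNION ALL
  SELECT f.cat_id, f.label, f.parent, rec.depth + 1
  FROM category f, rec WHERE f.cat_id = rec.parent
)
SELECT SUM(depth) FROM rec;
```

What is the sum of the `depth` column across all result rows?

Base: cat_id=13 (Fantasy), parent=5, depth 0.
Iteration 1: join on cat_id=5 -> All (id 5, parent=4, depth 1).
Iteration 2: join on cat_id=4 -> Fiction (id 4, parent=2, depth 2).
Iteration 3: join on cat_id=2 -> Classical (id 2, parent=1, depth 3).
Iteration 4: join on cat_id=1 -> Music (id 1, parent=NULL, depth 4).
Iteration 5: parent is NULL; no match; recursion stops.
SUM(depth) = 0 + 1 + 2 + 3 + 4 = 10.

10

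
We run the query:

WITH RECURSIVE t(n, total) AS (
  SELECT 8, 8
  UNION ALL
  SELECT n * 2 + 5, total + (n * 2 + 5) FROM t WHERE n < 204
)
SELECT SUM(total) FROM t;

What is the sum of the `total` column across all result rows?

1455

Base: n=8, total=8.
Iteration 1: 8 < 204 holds -> n = 8 * 2 + 5 = 21, total = 8 + 21 = 29.
Iteration 2: 21 < 204 holds -> n = 21 * 2 + 5 = 47, total = 29 + 47 = 76.
Iteration 3: 47 < 204 holds -> n = 47 * 2 + 5 = 99, total = 76 + 99 = 175.
Iteration 4: 99 < 204 holds -> n = 99 * 2 + 5 = 203, total = 175 + 203 = 378.
Iteration 5: 203 < 204 holds -> n = 203 * 2 + 5 = 411, total = 378 + 411 = 789.
Iteration 6: 411 < 204 fails; recursion stops.
SUM(total) = 8 + 29 + 76 + 175 + 378 + 789 = 1455.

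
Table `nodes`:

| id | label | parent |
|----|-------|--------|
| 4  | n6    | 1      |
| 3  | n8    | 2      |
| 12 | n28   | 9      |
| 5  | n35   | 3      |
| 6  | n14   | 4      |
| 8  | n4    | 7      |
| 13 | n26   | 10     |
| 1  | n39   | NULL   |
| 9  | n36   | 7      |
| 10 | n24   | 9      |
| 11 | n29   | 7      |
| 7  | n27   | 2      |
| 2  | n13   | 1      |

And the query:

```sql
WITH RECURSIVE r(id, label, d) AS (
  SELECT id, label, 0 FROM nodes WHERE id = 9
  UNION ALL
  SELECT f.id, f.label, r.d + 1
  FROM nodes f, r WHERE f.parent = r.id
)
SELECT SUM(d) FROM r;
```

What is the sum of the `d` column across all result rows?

Base: id=9 (n36) at d 0.
Iteration 1: rows with parent in {9} -> n24 (id 10, d 1), n28 (id 12, d 1).
Iteration 2: rows with parent in {10,12} -> n26 (id 13, d 2).
Iteration 3: no rows with parent in {13}; recursion stops.
SUM(d) = 0 + 1 + 1 + 2 = 4.

4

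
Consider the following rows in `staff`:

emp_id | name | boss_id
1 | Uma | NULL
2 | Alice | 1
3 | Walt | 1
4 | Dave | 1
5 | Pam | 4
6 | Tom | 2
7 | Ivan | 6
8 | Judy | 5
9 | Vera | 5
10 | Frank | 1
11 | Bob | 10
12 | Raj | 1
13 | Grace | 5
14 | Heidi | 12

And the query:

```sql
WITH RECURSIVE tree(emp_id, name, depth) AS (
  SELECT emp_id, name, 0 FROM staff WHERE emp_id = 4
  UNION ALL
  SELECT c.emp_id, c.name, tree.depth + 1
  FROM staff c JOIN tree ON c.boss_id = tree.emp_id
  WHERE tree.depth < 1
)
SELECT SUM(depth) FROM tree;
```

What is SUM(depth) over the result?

Base: emp_id=4 (Dave) at depth 0.
Iteration 1: rows with boss_id in {4} -> Pam (id 5, depth 1).
Iteration 2: depth < 1 fails for all current rows; recursion stops.
SUM(depth) = 0 + 1 = 1.

1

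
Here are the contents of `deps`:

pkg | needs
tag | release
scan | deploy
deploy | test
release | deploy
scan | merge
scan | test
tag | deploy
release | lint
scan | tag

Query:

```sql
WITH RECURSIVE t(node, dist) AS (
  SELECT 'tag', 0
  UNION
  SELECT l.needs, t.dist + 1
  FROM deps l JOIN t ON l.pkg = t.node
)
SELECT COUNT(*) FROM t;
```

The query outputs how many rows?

7

Base: (tag, dist=0).
Iteration 1: edges from {tag} -> (deploy, dist=1), (release, dist=1).
Iteration 2: edges from {deploy,release} -> (deploy, dist=2), (lint, dist=2), (test, dist=2).
Iteration 3: edges from {deploy,lint,test} -> (test, dist=3).
Iteration 4: no outgoing edges from {test}; recursion stops.
Total rows emitted: 7.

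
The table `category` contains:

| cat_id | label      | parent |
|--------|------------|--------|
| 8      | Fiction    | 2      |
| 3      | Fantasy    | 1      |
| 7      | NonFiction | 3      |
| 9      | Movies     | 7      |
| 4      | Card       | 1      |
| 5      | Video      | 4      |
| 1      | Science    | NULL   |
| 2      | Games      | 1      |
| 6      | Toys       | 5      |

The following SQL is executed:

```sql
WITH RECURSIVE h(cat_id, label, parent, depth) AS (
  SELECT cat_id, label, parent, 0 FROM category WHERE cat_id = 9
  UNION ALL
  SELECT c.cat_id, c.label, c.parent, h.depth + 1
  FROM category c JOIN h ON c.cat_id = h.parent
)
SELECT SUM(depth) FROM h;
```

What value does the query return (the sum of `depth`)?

6

Base: cat_id=9 (Movies), parent=7, depth 0.
Iteration 1: join on cat_id=7 -> NonFiction (id 7, parent=3, depth 1).
Iteration 2: join on cat_id=3 -> Fantasy (id 3, parent=1, depth 2).
Iteration 3: join on cat_id=1 -> Science (id 1, parent=NULL, depth 3).
Iteration 4: parent is NULL; no match; recursion stops.
SUM(depth) = 0 + 1 + 2 + 3 = 6.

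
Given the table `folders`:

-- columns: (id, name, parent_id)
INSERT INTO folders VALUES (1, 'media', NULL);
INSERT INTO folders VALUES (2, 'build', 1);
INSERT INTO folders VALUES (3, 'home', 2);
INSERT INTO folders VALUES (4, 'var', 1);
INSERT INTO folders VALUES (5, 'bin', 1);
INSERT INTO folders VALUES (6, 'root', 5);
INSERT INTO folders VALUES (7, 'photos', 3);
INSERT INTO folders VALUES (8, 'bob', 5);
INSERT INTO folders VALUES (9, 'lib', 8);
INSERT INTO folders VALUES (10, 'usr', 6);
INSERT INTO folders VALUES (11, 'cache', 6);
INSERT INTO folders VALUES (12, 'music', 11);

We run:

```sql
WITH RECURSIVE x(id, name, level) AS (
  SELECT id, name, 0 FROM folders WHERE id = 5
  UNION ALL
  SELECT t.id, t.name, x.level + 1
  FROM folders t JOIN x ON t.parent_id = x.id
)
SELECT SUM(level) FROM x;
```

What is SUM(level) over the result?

11

Base: id=5 (bin) at level 0.
Iteration 1: rows with parent_id in {5} -> root (id 6, level 1), bob (id 8, level 1).
Iteration 2: rows with parent_id in {6,8} -> lib (id 9, level 2), usr (id 10, level 2), cache (id 11, level 2).
Iteration 3: rows with parent_id in {9,10,11} -> music (id 12, level 3).
Iteration 4: no rows with parent_id in {12}; recursion stops.
SUM(level) = 0 + 1 + 1 + 2 + 2 + 2 + 3 = 11.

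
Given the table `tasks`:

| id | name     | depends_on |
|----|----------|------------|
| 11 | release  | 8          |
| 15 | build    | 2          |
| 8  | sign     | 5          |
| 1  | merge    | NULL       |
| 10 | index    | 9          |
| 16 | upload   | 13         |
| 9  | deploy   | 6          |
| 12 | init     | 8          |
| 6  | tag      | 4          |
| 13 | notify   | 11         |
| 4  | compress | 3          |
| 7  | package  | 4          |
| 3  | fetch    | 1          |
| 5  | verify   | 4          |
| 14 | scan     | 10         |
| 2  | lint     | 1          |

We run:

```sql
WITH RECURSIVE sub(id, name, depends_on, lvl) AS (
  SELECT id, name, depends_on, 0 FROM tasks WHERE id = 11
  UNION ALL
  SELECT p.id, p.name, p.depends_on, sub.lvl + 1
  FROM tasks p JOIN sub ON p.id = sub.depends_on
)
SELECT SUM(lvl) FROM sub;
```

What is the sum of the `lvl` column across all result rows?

15

Base: id=11 (release), depends_on=8, lvl 0.
Iteration 1: join on id=8 -> sign (id 8, depends_on=5, lvl 1).
Iteration 2: join on id=5 -> verify (id 5, depends_on=4, lvl 2).
Iteration 3: join on id=4 -> compress (id 4, depends_on=3, lvl 3).
Iteration 4: join on id=3 -> fetch (id 3, depends_on=1, lvl 4).
Iteration 5: join on id=1 -> merge (id 1, depends_on=NULL, lvl 5).
Iteration 6: depends_on is NULL; no match; recursion stops.
SUM(lvl) = 0 + 1 + 2 + 3 + 4 + 5 = 15.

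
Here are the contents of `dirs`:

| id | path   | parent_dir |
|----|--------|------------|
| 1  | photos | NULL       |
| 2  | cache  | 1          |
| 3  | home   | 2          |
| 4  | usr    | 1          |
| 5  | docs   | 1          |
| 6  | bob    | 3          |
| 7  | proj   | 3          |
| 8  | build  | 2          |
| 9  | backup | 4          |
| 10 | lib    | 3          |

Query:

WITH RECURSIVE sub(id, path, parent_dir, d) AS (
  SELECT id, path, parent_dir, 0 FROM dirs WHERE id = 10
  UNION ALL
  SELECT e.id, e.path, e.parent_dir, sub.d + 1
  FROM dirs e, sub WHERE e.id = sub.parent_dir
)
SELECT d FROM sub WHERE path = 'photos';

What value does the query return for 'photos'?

3

Base: id=10 (lib), parent_dir=3, d 0.
Iteration 1: join on id=3 -> home (id 3, parent_dir=2, d 1).
Iteration 2: join on id=2 -> cache (id 2, parent_dir=1, d 2).
Iteration 3: join on id=1 -> photos (id 1, parent_dir=NULL, d 3).
Iteration 4: parent_dir is NULL; no match; recursion stops.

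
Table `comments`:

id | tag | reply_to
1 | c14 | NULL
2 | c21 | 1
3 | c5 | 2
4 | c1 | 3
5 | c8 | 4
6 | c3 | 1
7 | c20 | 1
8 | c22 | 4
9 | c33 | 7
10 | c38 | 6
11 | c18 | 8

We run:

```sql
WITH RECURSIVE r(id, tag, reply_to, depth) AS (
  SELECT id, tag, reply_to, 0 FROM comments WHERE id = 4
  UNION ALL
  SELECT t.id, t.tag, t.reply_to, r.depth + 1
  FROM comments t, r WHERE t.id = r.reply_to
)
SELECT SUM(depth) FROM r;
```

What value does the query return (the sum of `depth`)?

6

Base: id=4 (c1), reply_to=3, depth 0.
Iteration 1: join on id=3 -> c5 (id 3, reply_to=2, depth 1).
Iteration 2: join on id=2 -> c21 (id 2, reply_to=1, depth 2).
Iteration 3: join on id=1 -> c14 (id 1, reply_to=NULL, depth 3).
Iteration 4: reply_to is NULL; no match; recursion stops.
SUM(depth) = 0 + 1 + 2 + 3 = 6.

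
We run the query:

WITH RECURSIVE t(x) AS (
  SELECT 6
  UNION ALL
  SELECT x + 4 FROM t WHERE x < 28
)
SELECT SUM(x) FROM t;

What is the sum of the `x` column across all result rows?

Base: x=6.
Iteration 1: 6 < 28 holds -> x = 6 + 4 = 10.
Iteration 2: 10 < 28 holds -> x = 10 + 4 = 14.
Iteration 3: 14 < 28 holds -> x = 14 + 4 = 18.
Iteration 4: 18 < 28 holds -> x = 18 + 4 = 22.
Iteration 5: 22 < 28 holds -> x = 22 + 4 = 26.
Iteration 6: 26 < 28 holds -> x = 26 + 4 = 30.
Iteration 7: 30 < 28 fails; recursion stops.
SUM(x) = 6 + 10 + 14 + 18 + 22 + 26 + 30 = 126.

126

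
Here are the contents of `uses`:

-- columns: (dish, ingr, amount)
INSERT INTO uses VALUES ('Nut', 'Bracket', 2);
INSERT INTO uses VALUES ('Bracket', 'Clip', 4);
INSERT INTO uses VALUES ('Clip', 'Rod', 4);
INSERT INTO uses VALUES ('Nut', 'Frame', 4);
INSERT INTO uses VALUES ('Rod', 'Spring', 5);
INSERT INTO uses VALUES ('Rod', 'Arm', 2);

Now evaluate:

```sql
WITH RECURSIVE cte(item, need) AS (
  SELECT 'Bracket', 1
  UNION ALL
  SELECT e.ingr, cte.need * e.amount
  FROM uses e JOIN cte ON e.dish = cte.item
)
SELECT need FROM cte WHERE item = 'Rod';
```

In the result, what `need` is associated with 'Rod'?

Base: (Bracket, need=1).
Iteration 1: components of {Bracket} -> Clip = 1*4 = 4.
Iteration 2: components of {Clip} -> Rod = 4*4 = 16.
Iteration 3: components of {Rod} -> Arm = 16*2 = 32, Spring = 16*5 = 80.
Iteration 4: no further components; recursion stops.

16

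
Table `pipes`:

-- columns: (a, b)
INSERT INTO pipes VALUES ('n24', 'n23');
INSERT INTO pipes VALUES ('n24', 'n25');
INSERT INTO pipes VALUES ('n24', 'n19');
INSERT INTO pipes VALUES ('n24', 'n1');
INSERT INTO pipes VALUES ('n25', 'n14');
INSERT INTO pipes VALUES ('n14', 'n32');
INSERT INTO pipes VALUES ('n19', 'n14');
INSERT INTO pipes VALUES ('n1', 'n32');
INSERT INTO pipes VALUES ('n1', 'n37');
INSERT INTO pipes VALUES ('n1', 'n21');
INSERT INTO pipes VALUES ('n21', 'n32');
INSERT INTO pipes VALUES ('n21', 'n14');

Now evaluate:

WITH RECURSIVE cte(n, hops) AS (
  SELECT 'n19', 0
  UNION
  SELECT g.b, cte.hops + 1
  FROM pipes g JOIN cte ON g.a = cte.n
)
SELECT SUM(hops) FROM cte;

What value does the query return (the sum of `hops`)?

Base: (n19, hops=0).
Iteration 1: edges from {n19} -> (n14, hops=1).
Iteration 2: edges from {n14} -> (n32, hops=2).
Iteration 3: no outgoing edges from {n32}; recursion stops.
SUM(hops) = 0 + 1 + 2 = 3.

3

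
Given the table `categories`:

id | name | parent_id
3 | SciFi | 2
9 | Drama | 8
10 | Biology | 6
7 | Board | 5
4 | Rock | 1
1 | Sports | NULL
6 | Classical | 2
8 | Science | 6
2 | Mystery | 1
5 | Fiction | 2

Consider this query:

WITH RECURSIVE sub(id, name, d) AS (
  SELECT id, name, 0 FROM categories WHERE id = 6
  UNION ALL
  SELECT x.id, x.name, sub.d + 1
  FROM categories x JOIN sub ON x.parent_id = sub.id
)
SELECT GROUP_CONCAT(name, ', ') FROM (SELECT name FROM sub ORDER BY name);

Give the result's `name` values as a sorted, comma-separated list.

Biology, Classical, Drama, Science

Base: id=6 (Classical) at d 0.
Iteration 1: rows with parent_id in {6} -> Science (id 8, d 1), Biology (id 10, d 1).
Iteration 2: rows with parent_id in {8,10} -> Drama (id 9, d 2).
Iteration 3: no rows with parent_id in {9}; recursion stops.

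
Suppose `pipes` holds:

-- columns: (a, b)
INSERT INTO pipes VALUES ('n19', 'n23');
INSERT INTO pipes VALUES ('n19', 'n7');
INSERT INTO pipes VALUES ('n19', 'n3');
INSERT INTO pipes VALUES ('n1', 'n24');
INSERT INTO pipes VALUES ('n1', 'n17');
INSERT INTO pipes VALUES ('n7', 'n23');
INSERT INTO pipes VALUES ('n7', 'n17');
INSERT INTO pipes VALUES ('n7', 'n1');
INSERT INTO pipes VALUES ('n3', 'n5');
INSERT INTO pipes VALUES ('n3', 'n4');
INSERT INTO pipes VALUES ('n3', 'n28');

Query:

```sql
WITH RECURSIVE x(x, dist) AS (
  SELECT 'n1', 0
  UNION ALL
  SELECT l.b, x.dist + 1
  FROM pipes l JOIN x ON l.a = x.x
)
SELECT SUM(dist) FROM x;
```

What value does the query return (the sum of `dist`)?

2

Base: (n1, dist=0).
Iteration 1: edges from {n1} -> (n17, dist=1), (n24, dist=1).
Iteration 2: no outgoing edges from {n17,n24}; recursion stops.
SUM(dist) = 0 + 1 + 1 = 2.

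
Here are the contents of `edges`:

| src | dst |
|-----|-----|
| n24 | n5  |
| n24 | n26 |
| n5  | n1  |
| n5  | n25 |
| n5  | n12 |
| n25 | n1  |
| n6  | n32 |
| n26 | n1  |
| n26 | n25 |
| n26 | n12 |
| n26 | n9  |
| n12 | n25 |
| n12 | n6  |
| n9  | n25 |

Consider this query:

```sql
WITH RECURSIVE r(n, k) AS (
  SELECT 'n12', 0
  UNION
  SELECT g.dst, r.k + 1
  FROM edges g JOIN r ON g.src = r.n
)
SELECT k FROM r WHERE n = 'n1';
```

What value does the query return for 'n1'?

Base: (n12, k=0).
Iteration 1: edges from {n12} -> (n25, k=1), (n6, k=1).
Iteration 2: edges from {n25,n6} -> (n1, k=2), (n32, k=2).
Iteration 3: no outgoing edges from {n1,n32}; recursion stops.

2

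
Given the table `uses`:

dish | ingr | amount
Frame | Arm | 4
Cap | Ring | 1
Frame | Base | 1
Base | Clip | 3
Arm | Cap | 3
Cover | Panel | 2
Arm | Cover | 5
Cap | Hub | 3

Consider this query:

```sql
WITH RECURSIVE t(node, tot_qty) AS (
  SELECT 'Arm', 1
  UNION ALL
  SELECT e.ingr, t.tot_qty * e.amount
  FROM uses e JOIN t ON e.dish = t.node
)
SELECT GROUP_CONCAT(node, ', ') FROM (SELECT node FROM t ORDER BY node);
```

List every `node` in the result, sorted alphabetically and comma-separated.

Arm, Cap, Cover, Hub, Panel, Ring

Base: (Arm, tot_qty=1).
Iteration 1: components of {Arm} -> Cap = 1*3 = 3, Cover = 1*5 = 5.
Iteration 2: components of {Cap,Cover} -> Hub = 3*3 = 9, Panel = 5*2 = 10, Ring = 3*1 = 3.
Iteration 3: no further components; recursion stops.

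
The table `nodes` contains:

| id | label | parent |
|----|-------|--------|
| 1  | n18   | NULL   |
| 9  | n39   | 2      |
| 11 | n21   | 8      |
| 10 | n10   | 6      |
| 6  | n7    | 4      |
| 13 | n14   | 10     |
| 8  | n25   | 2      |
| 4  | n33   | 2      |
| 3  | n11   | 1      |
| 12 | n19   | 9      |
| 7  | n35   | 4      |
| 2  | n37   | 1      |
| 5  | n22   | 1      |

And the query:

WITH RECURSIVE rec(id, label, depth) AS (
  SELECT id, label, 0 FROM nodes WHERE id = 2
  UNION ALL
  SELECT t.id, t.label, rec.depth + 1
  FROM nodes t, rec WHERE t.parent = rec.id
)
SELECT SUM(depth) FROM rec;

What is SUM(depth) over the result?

18

Base: id=2 (n37) at depth 0.
Iteration 1: rows with parent in {2} -> n33 (id 4, depth 1), n25 (id 8, depth 1), n39 (id 9, depth 1).
Iteration 2: rows with parent in {4,8,9} -> n7 (id 6, depth 2), n35 (id 7, depth 2), n21 (id 11, depth 2), n19 (id 12, depth 2).
Iteration 3: rows with parent in {6,7,11,12} -> n10 (id 10, depth 3).
Iteration 4: rows with parent in {10} -> n14 (id 13, depth 4).
Iteration 5: no rows with parent in {13}; recursion stops.
SUM(depth) = 0 + 1 + 1 + 1 + 2 + 2 + 2 + 2 + 3 + 4 = 18.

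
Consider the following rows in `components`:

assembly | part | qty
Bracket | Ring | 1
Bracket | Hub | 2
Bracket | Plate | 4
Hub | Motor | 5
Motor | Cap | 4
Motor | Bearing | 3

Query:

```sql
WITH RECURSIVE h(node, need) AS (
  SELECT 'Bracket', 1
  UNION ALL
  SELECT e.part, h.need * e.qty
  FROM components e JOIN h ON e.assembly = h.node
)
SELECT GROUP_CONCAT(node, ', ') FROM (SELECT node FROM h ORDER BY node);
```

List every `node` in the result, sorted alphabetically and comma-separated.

Base: (Bracket, need=1).
Iteration 1: components of {Bracket} -> Hub = 1*2 = 2, Plate = 1*4 = 4, Ring = 1*1 = 1.
Iteration 2: components of {Hub,Plate,Ring} -> Motor = 2*5 = 10.
Iteration 3: components of {Motor} -> Bearing = 10*3 = 30, Cap = 10*4 = 40.
Iteration 4: no further components; recursion stops.

Bearing, Bracket, Cap, Hub, Motor, Plate, Ring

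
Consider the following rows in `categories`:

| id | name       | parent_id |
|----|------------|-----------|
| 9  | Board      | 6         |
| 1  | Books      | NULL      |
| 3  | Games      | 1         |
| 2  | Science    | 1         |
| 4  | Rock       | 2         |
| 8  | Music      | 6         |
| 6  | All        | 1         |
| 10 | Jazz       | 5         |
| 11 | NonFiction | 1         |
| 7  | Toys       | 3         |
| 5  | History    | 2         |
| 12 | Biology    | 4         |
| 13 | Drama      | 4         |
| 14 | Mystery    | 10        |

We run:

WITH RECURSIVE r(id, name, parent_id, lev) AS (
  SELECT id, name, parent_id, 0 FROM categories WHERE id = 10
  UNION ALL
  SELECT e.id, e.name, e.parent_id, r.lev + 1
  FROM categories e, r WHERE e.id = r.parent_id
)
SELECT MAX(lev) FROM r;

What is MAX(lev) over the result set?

3

Base: id=10 (Jazz), parent_id=5, lev 0.
Iteration 1: join on id=5 -> History (id 5, parent_id=2, lev 1).
Iteration 2: join on id=2 -> Science (id 2, parent_id=1, lev 2).
Iteration 3: join on id=1 -> Books (id 1, parent_id=NULL, lev 3).
Iteration 4: parent_id is NULL; no match; recursion stops.
lev values: 0, 1, 2, 3; the maximum is 3.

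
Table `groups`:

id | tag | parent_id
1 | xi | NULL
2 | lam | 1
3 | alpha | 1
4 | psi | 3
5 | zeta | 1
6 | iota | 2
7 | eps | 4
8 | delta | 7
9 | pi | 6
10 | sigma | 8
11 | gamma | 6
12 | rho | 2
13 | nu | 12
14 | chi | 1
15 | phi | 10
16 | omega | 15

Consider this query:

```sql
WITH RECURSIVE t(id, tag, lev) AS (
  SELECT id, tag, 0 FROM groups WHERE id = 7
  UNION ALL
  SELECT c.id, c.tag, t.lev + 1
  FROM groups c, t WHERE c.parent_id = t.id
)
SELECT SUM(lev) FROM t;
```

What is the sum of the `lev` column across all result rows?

Base: id=7 (eps) at lev 0.
Iteration 1: rows with parent_id in {7} -> delta (id 8, lev 1).
Iteration 2: rows with parent_id in {8} -> sigma (id 10, lev 2).
Iteration 3: rows with parent_id in {10} -> phi (id 15, lev 3).
Iteration 4: rows with parent_id in {15} -> omega (id 16, lev 4).
Iteration 5: no rows with parent_id in {16}; recursion stops.
SUM(lev) = 0 + 1 + 2 + 3 + 4 = 10.

10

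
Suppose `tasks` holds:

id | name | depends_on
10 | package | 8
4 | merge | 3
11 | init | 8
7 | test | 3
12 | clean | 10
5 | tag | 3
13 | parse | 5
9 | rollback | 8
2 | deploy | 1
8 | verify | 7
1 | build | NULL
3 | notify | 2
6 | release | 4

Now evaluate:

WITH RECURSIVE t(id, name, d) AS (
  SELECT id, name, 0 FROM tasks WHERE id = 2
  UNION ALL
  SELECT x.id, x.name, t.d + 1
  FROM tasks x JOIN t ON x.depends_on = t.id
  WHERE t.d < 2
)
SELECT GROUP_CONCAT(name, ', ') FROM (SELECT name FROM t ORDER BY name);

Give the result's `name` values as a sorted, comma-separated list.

deploy, merge, notify, tag, test

Base: id=2 (deploy) at d 0.
Iteration 1: rows with depends_on in {2} -> notify (id 3, d 1).
Iteration 2: rows with depends_on in {3} -> merge (id 4, d 2), tag (id 5, d 2), test (id 7, d 2).
Iteration 3: d < 2 fails for all current rows; recursion stops.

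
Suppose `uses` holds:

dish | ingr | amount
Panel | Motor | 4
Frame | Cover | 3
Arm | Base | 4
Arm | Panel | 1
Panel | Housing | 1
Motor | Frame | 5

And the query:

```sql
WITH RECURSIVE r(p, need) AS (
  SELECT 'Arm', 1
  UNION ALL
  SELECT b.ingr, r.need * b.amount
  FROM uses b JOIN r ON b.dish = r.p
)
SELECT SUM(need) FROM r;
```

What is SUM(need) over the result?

91

Base: (Arm, need=1).
Iteration 1: components of {Arm} -> Base = 1*4 = 4, Panel = 1*1 = 1.
Iteration 2: components of {Base,Panel} -> Housing = 1*1 = 1, Motor = 1*4 = 4.
Iteration 3: components of {Housing,Motor} -> Frame = 4*5 = 20.
Iteration 4: components of {Frame} -> Cover = 20*3 = 60.
Iteration 5: no further components; recursion stops.
SUM(need) = 1 + 1 + 4 + 4 + 1 + 20 + 60 = 91.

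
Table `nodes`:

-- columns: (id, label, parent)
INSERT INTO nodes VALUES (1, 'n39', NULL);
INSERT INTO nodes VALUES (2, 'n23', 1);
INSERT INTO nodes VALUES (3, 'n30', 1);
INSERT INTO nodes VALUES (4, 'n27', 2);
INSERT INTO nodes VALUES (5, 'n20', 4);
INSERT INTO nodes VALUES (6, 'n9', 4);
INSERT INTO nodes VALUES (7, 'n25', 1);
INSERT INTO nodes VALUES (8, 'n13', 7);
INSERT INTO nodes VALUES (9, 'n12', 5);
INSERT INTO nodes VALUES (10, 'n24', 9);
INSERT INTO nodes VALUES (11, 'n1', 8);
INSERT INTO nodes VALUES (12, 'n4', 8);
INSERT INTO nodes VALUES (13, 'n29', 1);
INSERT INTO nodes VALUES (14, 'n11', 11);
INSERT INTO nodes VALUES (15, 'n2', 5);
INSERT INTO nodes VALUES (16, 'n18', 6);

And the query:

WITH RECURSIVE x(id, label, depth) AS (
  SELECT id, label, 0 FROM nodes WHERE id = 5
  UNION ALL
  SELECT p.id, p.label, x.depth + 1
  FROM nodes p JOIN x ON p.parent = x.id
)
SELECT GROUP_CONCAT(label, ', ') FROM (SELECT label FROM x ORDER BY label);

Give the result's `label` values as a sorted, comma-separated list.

n12, n2, n20, n24

Base: id=5 (n20) at depth 0.
Iteration 1: rows with parent in {5} -> n12 (id 9, depth 1), n2 (id 15, depth 1).
Iteration 2: rows with parent in {9,15} -> n24 (id 10, depth 2).
Iteration 3: no rows with parent in {10}; recursion stops.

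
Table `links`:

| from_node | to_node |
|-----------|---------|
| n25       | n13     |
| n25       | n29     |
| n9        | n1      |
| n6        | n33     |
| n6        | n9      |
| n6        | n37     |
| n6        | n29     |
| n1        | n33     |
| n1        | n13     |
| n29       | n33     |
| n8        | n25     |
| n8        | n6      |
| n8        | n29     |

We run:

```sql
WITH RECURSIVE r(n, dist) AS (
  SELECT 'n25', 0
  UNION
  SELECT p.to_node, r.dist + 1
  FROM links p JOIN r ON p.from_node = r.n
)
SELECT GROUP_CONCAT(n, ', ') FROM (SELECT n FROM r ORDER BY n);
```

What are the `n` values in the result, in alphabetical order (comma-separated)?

Base: (n25, dist=0).
Iteration 1: edges from {n25} -> (n13, dist=1), (n29, dist=1).
Iteration 2: edges from {n13,n29} -> (n33, dist=2).
Iteration 3: no outgoing edges from {n33}; recursion stops.

n13, n25, n29, n33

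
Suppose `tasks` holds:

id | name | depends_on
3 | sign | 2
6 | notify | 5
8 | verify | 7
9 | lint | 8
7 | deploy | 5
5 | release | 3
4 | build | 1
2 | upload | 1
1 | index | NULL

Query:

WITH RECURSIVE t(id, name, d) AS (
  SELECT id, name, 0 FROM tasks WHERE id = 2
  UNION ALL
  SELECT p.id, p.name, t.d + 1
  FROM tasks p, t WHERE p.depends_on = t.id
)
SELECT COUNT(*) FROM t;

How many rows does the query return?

7

Base: id=2 (upload) at d 0.
Iteration 1: rows with depends_on in {2} -> sign (id 3, d 1).
Iteration 2: rows with depends_on in {3} -> release (id 5, d 2).
Iteration 3: rows with depends_on in {5} -> notify (id 6, d 3), deploy (id 7, d 3).
Iteration 4: rows with depends_on in {6,7} -> verify (id 8, d 4).
Iteration 5: rows with depends_on in {8} -> lint (id 9, d 5).
Iteration 6: no rows with depends_on in {9}; recursion stops.
Total rows emitted: 7.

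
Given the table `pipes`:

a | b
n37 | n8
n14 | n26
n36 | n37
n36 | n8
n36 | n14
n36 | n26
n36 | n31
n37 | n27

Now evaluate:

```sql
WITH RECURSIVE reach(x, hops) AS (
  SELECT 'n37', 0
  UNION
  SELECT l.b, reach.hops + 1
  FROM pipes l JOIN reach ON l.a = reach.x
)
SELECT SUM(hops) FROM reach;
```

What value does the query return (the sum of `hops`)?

Base: (n37, hops=0).
Iteration 1: edges from {n37} -> (n27, hops=1), (n8, hops=1).
Iteration 2: no outgoing edges from {n27,n8}; recursion stops.
SUM(hops) = 0 + 1 + 1 = 2.

2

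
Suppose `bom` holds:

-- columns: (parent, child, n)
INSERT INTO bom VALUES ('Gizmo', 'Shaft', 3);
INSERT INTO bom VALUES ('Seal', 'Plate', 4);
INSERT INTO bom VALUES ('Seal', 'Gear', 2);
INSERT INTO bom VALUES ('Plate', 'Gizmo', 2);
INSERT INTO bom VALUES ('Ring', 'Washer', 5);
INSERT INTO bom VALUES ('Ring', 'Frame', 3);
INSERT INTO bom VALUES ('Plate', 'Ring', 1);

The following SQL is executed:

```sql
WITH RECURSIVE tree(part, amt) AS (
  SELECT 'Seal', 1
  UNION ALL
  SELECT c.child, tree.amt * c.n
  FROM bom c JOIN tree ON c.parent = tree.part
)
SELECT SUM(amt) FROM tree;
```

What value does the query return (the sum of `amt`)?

75

Base: (Seal, amt=1).
Iteration 1: components of {Seal} -> Gear = 1*2 = 2, Plate = 1*4 = 4.
Iteration 2: components of {Gear,Plate} -> Gizmo = 4*2 = 8, Ring = 4*1 = 4.
Iteration 3: components of {Gizmo,Ring} -> Frame = 4*3 = 12, Shaft = 8*3 = 24, Washer = 4*5 = 20.
Iteration 4: no further components; recursion stops.
SUM(amt) = 1 + 4 + 2 + 8 + 4 + 24 + 20 + 12 = 75.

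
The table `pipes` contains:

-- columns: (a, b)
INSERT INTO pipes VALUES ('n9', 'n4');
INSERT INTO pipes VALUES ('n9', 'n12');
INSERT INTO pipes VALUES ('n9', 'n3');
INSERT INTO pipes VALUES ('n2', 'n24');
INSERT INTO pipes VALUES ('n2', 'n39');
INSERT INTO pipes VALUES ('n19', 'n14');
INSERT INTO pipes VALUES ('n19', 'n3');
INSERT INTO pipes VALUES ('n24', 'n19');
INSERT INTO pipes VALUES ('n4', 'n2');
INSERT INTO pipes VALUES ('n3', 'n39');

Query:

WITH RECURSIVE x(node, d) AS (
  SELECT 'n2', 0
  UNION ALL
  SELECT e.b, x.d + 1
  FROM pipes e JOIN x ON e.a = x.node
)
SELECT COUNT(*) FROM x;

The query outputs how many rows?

Base: (n2, d=0).
Iteration 1: edges from {n2} -> (n24, d=1), (n39, d=1).
Iteration 2: edges from {n24,n39} -> (n19, d=2).
Iteration 3: edges from {n19} -> (n14, d=3), (n3, d=3).
Iteration 4: edges from {n14,n3} -> (n39, d=4).
Iteration 5: no outgoing edges from {n39}; recursion stops.
Total rows emitted: 7.

7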